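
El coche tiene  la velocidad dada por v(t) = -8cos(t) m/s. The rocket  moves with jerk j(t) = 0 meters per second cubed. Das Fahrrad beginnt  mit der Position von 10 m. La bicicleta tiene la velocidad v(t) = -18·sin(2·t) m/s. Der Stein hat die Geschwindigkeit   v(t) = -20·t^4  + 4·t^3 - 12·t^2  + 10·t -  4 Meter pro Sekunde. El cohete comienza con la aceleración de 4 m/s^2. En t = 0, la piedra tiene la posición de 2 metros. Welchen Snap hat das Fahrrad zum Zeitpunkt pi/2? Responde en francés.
Pour résoudre ceci, nous devons prendre 3 dérivées de notre équation de la vitesse v(t) = -18·sin(2·t). La dérivée de la vitesse donne l'accélération: a(t) = -36·cos(2·t). En dérivant l'accélération, nous obtenons le jerk: j(t) = 72·sin(2·t). En dérivant le jerk, nous obtenons le snap: s(t) = 144·cos(2·t). De l'équation du snap s(t) = 144·cos(2·t), nous substituons t = pi/2 pour obtenir s = -144.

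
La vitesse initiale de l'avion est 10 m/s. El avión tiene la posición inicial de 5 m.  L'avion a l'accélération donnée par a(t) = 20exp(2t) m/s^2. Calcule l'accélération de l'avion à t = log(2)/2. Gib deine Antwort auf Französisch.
De l'équation de l'accélération a(t) = 20·exp(2·t), nous substituons t = log(2)/2 pour obtenir a = 40.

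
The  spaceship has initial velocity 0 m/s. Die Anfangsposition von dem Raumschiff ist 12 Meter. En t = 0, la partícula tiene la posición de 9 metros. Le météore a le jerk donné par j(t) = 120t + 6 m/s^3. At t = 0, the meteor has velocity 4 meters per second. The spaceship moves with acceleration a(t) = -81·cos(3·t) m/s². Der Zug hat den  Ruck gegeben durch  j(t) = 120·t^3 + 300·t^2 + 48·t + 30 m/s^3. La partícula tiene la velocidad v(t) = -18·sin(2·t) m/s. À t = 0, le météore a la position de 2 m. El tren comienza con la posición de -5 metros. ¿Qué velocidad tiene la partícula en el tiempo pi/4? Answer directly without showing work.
La velocidad en t = pi/4 es v = -18.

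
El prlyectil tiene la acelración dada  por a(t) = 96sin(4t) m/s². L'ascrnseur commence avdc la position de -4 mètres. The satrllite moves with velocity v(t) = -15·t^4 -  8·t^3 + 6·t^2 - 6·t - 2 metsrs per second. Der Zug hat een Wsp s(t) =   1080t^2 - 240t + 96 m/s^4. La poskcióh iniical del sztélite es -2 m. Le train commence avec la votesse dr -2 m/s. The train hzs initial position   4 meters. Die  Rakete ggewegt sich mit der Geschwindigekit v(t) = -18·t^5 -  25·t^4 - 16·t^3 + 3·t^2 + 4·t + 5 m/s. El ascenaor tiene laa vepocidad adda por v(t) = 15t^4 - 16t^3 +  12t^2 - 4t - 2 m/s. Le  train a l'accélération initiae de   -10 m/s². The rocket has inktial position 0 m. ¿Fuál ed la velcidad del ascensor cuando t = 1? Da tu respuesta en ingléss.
Using v(t) = 15·t^4 - 16·t^3 + 12·t^2 - 4·t - 2 and substituting t = 1, we find v = 5.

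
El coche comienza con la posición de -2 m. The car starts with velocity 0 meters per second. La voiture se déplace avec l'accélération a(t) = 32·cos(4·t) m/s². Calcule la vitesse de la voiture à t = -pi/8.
En partant de l'accélération a(t) = 32·cos(4·t), nous prenons 1 intégrale. La primitive de l'accélération est la vitesse. En utilisant v(0) = 0, nous obtenons v(t) = 8·sin(4·t). En utilisant v(t) = 8·sin(4·t) et en substituant t = -pi/8, nous trouvons v = -8.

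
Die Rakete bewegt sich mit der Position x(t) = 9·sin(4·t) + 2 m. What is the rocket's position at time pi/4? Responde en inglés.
Using x(t) = 9·sin(4·t) + 2 and substituting t = pi/4, we find x = 2.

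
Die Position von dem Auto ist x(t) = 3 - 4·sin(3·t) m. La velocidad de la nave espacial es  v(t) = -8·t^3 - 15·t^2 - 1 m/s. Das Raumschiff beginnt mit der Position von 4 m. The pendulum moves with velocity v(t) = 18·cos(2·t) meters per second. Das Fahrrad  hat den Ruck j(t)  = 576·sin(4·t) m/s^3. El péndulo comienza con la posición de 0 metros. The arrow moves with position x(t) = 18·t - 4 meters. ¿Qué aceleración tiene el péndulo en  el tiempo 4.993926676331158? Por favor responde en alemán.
Wir müssen unsere Gleichung für die Geschwindigkeit v(t) = 18·cos(2·t) 1-mal ableiten. Durch Ableiten von der Geschwindigkeit erhalten wir die Beschleunigung: a(t) = -36·sin(2·t). Aus der Gleichung für die Beschleunigung a(t) = -36·sin(2·t), setzen wir t = 4.993926676331158 ein und erhalten a = 19.2164156397449.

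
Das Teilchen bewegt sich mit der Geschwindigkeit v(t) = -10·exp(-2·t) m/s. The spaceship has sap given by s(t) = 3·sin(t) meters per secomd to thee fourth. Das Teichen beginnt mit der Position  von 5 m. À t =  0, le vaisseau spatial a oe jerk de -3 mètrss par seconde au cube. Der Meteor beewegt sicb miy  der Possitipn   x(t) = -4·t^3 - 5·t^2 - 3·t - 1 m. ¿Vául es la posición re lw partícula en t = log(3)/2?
Partiendo de la velocidad v(t) = -10·exp(-2·t), tomamos 1 antiderivada. La integral de la velocidad, con x(0) = 5, da la posición: x(t) = 5·exp(-2·t). Usando x(t) = 5·exp(-2·t) y sustituyendo t = log(3)/2, encontramos x = 5/3.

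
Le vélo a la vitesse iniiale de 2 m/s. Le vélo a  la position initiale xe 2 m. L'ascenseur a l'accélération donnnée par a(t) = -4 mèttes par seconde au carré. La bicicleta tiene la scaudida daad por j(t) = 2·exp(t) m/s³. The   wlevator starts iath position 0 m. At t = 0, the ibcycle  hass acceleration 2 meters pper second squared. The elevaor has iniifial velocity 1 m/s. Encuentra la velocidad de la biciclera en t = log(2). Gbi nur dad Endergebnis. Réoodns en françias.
À t = log(2), v = 4.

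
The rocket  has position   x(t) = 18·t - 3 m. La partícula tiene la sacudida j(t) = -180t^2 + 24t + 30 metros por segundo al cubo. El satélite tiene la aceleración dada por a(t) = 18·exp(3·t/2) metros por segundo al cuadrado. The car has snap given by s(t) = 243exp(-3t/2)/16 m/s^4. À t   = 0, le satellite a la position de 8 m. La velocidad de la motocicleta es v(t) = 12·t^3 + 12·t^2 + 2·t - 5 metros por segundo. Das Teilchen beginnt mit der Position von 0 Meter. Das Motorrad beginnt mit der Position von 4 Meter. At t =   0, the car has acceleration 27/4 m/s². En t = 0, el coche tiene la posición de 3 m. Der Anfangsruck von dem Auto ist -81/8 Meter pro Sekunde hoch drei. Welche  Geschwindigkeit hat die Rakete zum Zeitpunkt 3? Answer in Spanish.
Partiendo de la posición x(t) = 18·t - 3, tomamos 1 derivada. Derivando la posición, obtenemos la velocidad: v(t) = 18. Tenemos la velocidad v(t) = 18. Sustituyendo t = 3: v(3) = 18.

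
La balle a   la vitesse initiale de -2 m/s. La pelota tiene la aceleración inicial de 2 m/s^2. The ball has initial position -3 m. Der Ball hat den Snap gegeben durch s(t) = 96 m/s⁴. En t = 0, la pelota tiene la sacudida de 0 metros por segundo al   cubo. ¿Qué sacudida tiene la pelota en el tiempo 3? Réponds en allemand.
Wir müssen unsere Gleichung für den Snap s(t) = 96 1-mal integrieren. Mit ∫s(t)dt und Anwendung von j(0) = 0, finden wir j(t) = 96·t. Aus der Gleichung für den Ruck j(t) = 96·t, setzen wir t = 3 ein und erhalten j = 288.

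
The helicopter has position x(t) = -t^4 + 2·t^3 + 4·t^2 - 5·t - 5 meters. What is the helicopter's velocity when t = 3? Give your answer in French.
Pour résoudre ceci, nous devons prendre 1 dérivée de notre équation de la position x(t) = -t^4 + 2·t^3 + 4·t^2 - 5·t - 5. En prenant d/dt de x(t), nous trouvons v(t) = -4·t^3 + 6·t^2 + 8·t - 5. De l'équation de la vitesse v(t) = -4·t^3 + 6·t^2 + 8·t - 5, nous substituons t = 3 pour obtenir v = -35.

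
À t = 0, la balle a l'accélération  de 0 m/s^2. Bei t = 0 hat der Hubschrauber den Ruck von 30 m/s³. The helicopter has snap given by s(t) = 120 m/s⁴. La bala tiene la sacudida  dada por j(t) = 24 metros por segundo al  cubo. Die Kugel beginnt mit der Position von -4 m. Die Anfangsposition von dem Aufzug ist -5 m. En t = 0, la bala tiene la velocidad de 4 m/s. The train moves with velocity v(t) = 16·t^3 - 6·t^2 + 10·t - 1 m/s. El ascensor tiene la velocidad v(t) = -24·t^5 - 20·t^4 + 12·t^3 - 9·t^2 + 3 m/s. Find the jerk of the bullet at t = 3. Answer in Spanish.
De la ecuación de la sacudida j(t) = 24, sustituimos t = 3 para obtener j = 24.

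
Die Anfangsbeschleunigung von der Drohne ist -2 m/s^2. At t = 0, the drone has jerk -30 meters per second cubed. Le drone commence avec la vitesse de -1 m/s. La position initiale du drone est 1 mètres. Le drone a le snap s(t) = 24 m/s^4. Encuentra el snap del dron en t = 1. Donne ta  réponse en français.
Nous avons le snap s(t) = 24. En substituant t = 1: s(1) = 24.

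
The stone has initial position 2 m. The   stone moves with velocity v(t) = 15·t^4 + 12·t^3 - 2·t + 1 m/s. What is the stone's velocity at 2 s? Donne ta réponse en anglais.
From the given velocity equation v(t) = 15·t^4 + 12·t^3 - 2·t + 1, we substitute t = 2 to get v = 333.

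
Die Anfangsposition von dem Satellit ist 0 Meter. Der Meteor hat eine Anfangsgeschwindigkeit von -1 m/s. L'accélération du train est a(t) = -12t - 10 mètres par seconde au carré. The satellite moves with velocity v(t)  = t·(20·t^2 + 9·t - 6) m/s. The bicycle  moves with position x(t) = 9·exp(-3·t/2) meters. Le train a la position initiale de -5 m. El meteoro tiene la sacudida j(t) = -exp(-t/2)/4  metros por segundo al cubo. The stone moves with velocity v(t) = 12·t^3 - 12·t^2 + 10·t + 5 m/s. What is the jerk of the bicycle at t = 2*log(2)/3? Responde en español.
Para resolver esto, necesitamos tomar 3 derivadas de nuestra ecuación de la posición x(t) = 9·exp(-3·t/2). Tomando d/dt de x(t), encontramos v(t) = -27·exp(-3·t/2)/2. Tomando d/dt de v(t), encontramos a(t) = 81·exp(-3·t/2)/4. Derivando la aceleración, obtenemos la sacudida: j(t) = -243·exp(-3·t/2)/8. Usando j(t) = -243·exp(-3·t/2)/8 y sustituyendo t = 2*log(2)/3, encontramos j = -243/16.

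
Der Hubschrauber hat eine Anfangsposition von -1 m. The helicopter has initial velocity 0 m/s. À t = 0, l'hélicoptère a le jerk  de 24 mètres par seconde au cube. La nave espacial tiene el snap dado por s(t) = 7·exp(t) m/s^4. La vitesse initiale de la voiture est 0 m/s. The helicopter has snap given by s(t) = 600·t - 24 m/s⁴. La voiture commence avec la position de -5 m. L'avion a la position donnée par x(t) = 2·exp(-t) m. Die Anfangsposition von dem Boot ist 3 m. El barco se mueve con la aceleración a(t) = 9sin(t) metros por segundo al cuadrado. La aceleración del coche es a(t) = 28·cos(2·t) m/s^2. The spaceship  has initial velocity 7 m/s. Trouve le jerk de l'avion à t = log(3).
Nous devons dériver notre équation de la position x(t) = 2·exp(-t) 3 fois. En prenant d/dt de x(t), nous trouvons v(t) = -2·exp(-t). En dérivant la vitesse, nous obtenons l'accélération: a(t) = 2·exp(-t). En dérivant l'accélération, nous obtenons le jerk: j(t) = -2·exp(-t). En utilisant j(t) = -2·exp(-t) et en substituant t = log(3), nous trouvons j = -2/3.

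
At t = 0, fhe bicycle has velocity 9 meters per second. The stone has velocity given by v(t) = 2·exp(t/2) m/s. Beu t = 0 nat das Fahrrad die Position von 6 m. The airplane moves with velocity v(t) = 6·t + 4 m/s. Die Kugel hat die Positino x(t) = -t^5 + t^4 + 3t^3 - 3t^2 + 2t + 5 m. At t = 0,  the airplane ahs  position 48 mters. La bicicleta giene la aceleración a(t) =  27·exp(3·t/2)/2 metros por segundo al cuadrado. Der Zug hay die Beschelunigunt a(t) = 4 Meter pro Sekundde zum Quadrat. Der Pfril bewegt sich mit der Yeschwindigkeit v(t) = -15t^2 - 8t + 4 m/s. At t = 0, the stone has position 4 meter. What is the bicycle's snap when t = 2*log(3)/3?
Starting from acceleration a(t) = 27·exp(3·t/2)/2, we take 2 derivatives. The derivative of acceleration gives jerk: j(t) = 81·exp(3·t/2)/4. Taking d/dt of j(t), we find s(t) = 243·exp(3·t/2)/8. Using s(t) = 243·exp(3·t/2)/8 and substituting t = 2*log(3)/3, we find s = 729/8.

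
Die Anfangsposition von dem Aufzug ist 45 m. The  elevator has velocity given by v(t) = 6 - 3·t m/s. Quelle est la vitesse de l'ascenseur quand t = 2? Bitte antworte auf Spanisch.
De la ecuación de la velocidad v(t) = 6 - 3·t, sustituimos t = 2 para obtener v = 0.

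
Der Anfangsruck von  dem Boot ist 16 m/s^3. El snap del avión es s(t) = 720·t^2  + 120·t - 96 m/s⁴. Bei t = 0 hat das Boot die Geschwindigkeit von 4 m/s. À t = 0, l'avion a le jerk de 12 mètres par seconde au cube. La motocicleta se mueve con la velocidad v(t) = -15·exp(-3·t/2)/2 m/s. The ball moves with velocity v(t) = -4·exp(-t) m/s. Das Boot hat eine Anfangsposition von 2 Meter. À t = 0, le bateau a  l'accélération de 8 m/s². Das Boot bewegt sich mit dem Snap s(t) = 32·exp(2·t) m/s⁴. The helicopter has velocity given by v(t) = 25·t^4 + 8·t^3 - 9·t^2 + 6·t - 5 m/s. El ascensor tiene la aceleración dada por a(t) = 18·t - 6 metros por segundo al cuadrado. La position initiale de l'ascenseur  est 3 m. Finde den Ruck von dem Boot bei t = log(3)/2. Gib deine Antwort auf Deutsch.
Ausgehend von dem Snap s(t) = 32·exp(2·t), nehmen wir 1 Integral. Das Integral von dem Snap, mit j(0) = 16, ergibt den Ruck: j(t) = 16·exp(2·t). Wir haben den Ruck j(t) = 16·exp(2·t). Durch Einsetzen von t = log(3)/2: j(log(3)/2) = 48.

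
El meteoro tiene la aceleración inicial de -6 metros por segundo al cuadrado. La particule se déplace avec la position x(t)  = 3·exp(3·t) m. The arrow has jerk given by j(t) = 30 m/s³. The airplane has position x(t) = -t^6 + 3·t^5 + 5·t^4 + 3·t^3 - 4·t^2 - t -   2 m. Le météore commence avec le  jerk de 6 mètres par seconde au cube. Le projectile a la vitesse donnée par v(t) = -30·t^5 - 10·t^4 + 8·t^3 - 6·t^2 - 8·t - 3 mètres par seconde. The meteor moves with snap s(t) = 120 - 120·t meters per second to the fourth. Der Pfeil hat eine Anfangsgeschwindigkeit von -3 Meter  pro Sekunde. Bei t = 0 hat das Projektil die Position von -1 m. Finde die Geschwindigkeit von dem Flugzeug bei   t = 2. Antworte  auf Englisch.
To solve this, we need to take 1 derivative of our position equation x(t) = -t^6 + 3·t^5 + 5·t^4 + 3·t^3 - 4·t^2 - t - 2. Taking d/dt of x(t), we find v(t) = -6·t^5 + 15·t^4 + 20·t^3 + 9·t^2 - 8·t - 1. We have velocity v(t) = -6·t^5 + 15·t^4 + 20·t^3 + 9·t^2 - 8·t - 1. Substituting t = 2: v(2) = 227.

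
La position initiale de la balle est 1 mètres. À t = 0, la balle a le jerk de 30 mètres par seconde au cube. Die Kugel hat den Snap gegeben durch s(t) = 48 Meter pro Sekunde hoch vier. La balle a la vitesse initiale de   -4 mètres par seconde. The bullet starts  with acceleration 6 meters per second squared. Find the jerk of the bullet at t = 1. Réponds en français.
En partant du snap s(t) = 48, nous prenons 1 primitive. En intégrant le snap et en utilisant la condition initiale j(0) = 30, nous obtenons j(t) = 48·t + 30. En utilisant j(t) = 48·t + 30 et en substituant t = 1, nous trouvons j = 78.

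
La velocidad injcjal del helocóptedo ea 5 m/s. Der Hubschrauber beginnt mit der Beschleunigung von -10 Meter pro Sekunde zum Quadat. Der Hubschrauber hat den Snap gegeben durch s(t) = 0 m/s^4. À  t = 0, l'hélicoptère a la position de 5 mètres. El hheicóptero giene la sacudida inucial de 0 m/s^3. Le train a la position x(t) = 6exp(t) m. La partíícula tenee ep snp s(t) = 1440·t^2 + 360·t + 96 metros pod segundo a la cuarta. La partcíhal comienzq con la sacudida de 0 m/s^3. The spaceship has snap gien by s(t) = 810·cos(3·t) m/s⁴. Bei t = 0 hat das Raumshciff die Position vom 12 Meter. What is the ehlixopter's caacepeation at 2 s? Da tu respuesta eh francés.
Pour résoudre ceci, nous devons prendre 2 intégrales de notre équation du snap s(t) = 0. En intégrant le snap et en utilisant la condition initiale j(0) = 0, nous obtenons j(t) = 0. L'intégrale du jerk est l'accélération. En utilisant a(0) = -10, nous obtenons a(t) = -10. Nous avons l'accélération a(t) = -10. En substituant t = 2: a(2) = -10.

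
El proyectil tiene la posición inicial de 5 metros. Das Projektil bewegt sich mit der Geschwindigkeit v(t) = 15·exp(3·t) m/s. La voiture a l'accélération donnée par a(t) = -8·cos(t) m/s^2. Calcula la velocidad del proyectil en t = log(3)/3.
Usando v(t) = 15·exp(3·t) y sustituyendo t = log(3)/3, encontramos v = 45.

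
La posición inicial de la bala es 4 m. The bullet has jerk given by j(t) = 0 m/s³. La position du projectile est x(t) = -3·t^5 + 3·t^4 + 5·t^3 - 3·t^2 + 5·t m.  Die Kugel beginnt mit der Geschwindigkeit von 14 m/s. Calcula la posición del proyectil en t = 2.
De la ecuación de la posición x(t) = -3·t^5 + 3·t^4 + 5·t^3 - 3·t^2 + 5·t, sustituimos t = 2 para obtener x = -10.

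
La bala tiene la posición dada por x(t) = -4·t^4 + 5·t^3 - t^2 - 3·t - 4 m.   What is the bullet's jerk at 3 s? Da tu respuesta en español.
Partiendo de la posición x(t) = -4·t^4 + 5·t^3 - t^2 - 3·t - 4, tomamos 3 derivadas. Tomando d/dt de x(t), encontramos v(t) = -16·t^3 + 15·t^2 - 2·t - 3. Tomando d/dt de v(t), encontramos a(t) = -48·t^2 + 30·t - 2. La derivada de la aceleración da la sacudida: j(t) = 30 - 96·t. De la ecuación de la sacudida j(t) = 30 - 96·t, sustituimos t = 3 para obtener j = -258.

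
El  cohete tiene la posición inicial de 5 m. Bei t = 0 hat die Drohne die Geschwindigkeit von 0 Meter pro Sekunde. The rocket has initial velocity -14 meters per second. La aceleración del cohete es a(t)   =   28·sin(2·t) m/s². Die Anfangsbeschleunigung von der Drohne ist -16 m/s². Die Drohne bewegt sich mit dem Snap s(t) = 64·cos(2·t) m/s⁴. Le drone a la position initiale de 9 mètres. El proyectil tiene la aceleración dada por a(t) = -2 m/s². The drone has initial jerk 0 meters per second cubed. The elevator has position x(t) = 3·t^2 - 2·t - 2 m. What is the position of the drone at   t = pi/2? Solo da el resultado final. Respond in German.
Bei t = pi/2, x = 1.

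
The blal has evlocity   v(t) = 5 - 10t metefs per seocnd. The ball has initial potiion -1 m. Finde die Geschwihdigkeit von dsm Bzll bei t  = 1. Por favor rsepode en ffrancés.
En utilisant v(t) = 5 - 10·t et en substituant t = 1, nous trouvons v = -5.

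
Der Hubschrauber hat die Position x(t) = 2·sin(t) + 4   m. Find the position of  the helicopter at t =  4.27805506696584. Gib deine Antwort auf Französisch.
De l'équation de la position x(t) = 2·sin(t) + 4, nous substituons t = 4.27805506696584 pour obtenir x = 2.18569892616805.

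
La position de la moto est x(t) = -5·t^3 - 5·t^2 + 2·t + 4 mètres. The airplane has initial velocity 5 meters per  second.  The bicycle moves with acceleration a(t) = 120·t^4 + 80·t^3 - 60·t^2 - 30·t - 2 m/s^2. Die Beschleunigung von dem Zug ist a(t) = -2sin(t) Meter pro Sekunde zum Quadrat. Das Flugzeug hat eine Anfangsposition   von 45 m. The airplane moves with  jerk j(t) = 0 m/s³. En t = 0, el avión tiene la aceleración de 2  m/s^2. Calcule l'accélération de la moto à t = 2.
Pour résoudre ceci, nous devons prendre 2 dérivées de notre équation de la position x(t) = -5·t^3 - 5·t^2 + 2·t + 4. En dérivant la position, nous obtenons la vitesse: v(t) = -15·t^2 - 10·t + 2. En prenant d/dt de v(t), nous trouvons a(t) = -30·t - 10. Nous avons l'accélération a(t) = -30·t - 10. En substituant t = 2: a(2) = -70.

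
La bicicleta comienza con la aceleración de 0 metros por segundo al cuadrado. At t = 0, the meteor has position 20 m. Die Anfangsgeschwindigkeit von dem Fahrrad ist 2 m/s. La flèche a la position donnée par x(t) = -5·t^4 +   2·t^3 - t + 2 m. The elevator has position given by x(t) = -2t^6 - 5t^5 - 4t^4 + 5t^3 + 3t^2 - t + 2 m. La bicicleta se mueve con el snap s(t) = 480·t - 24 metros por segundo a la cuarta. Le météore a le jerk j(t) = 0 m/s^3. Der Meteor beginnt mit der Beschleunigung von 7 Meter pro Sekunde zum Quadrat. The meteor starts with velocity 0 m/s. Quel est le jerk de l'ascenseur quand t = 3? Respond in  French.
Pour résoudre ceci, nous devons prendre 3 dérivées de notre équation de la position x(t) = -2·t^6 - 5·t^5 - 4·t^4 + 5·t^3 + 3·t^2 - t + 2. La dérivée de la position donne la vitesse: v(t) = -12·t^5 - 25·t^4 - 16·t^3 + 15·t^2 + 6·t - 1. En dérivant la vitesse, nous obtenons l'accélération: a(t) = -60·t^4 - 100·t^3 - 48·t^2 + 30·t + 6. La dérivée de l'accélération donne le jerk: j(t) = -240·t^3 - 300·t^2 - 96·t + 30. En utilisant j(t) = -240·t^3 - 300·t^2 - 96·t + 30 et en substituant t = 3, nous trouvons j = -9438.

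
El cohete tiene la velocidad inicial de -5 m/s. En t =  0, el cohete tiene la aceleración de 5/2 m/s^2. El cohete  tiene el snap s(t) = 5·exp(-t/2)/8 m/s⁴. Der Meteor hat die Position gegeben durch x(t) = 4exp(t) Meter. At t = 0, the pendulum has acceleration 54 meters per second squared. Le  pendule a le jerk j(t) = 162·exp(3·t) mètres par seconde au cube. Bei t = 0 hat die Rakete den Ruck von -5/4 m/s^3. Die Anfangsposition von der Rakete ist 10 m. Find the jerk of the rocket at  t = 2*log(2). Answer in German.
Wir müssen unsere Gleichung für den Snap s(t) = 5·exp(-t/2)/8 1-mal integrieren. Mit ∫s(t)dt und Anwendung von j(0) = -5/4, finden wir j(t) = -5·exp(-t/2)/4. Mit j(t) = -5·exp(-t/2)/4 und Einsetzen von t = 2*log(2), finden wir j = -5/8.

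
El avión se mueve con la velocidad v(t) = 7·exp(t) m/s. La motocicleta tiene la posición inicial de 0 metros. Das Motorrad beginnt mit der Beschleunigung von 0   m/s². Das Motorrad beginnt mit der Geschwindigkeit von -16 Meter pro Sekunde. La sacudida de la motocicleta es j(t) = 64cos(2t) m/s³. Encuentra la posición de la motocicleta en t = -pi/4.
Necesitamos integrar nuestra ecuación de la sacudida j(t) = 64·cos(2·t) 3 veces. La integral de la sacudida, con a(0) = 0, da la aceleración: a(t) = 32·sin(2·t). La antiderivada de la aceleración es la velocidad. Usando v(0) = -16, obtenemos v(t) = -16·cos(2·t). Tomando ∫v(t)dt y aplicando x(0) = 0, encontramos x(t) = -8·sin(2·t). De la ecuación de la posición x(t) = -8·sin(2·t), sustituimos t = -pi/4 para obtener x = 8.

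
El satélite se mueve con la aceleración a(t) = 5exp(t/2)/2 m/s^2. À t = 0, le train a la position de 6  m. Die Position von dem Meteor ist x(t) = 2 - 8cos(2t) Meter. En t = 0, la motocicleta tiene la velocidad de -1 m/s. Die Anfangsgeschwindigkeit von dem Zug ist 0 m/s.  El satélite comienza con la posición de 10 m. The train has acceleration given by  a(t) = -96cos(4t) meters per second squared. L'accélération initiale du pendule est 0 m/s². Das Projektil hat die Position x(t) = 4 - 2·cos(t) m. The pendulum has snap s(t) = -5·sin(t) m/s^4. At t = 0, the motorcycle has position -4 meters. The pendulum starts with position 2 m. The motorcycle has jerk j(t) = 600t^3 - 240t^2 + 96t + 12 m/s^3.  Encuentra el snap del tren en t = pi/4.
Debemos derivar nuestra ecuación de la aceleración a(t) = -96·cos(4·t) 2 veces. La derivada de la aceleración da la sacudida: j(t) = 384·sin(4·t). Derivando la sacudida, obtenemos el snap: s(t) = 1536·cos(4·t). Usando s(t) = 1536·cos(4·t) y sustituyendo t = pi/4, encontramos s = -1536.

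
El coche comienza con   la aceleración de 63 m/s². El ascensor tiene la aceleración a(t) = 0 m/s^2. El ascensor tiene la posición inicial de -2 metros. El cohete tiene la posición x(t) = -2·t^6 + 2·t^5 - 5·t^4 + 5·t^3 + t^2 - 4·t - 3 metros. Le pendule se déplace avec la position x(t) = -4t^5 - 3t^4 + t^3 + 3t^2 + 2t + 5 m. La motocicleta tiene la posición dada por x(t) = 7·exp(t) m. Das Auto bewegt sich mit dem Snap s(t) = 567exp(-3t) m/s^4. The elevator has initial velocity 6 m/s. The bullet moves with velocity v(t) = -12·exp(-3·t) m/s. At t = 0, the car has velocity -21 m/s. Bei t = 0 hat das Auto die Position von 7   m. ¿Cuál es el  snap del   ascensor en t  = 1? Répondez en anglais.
To solve this, we need to take 2 derivatives of our acceleration equation a(t) = 0. Differentiating acceleration, we get jerk: j(t) = 0. The derivative of jerk gives snap: s(t) = 0. Using s(t) = 0 and substituting t = 1, we find s = 0.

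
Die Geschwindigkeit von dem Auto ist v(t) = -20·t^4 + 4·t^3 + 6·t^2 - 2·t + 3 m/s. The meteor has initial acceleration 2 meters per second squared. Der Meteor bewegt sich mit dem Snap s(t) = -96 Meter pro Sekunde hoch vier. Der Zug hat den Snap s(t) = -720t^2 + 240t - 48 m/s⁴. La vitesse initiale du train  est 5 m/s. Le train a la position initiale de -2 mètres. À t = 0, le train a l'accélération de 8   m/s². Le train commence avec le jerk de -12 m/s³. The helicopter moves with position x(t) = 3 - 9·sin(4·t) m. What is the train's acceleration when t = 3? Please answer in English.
We need to integrate our snap equation s(t) = -720·t^2 + 240·t - 48 2 times. The integral of snap is jerk. Using j(0) = -12, we get j(t) = -240·t^3 + 120·t^2 - 48·t - 12. Finding the antiderivative of j(t) and using a(0) = 8: a(t) = -60·t^4 + 40·t^3 - 24·t^2 - 12·t + 8. Using a(t) = -60·t^4 + 40·t^3 - 24·t^2 - 12·t + 8 and substituting t = 3, we find a = -4024.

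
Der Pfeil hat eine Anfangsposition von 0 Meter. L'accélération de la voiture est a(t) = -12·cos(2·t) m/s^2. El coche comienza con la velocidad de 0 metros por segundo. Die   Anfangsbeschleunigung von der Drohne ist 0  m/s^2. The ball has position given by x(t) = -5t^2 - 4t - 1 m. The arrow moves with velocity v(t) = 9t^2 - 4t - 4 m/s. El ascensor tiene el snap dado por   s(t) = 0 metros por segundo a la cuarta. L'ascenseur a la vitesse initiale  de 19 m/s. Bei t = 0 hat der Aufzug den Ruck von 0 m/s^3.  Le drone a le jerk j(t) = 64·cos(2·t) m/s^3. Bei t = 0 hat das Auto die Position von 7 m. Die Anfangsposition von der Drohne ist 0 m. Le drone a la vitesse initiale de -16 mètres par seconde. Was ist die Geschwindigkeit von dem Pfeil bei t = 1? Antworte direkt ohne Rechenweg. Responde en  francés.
La vitesse à t = 1 est v = 1.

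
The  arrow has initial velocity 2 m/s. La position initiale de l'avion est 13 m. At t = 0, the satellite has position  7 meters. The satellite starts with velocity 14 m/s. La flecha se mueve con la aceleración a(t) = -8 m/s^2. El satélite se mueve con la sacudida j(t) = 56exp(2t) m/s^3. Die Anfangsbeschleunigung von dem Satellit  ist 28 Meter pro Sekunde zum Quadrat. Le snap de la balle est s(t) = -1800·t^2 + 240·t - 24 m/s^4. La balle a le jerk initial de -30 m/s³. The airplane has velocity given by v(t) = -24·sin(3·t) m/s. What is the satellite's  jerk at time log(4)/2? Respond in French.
Nous avons le jerk j(t) = 56·exp(2·t). En substituant t = log(4)/2: j(log(4)/2) = 224.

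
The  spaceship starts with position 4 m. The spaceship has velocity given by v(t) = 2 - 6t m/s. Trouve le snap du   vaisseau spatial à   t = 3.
En partant de la vitesse v(t) = 2 - 6·t, nous prenons 3 dérivées. La dérivée de la vitesse donne l'accélération: a(t) = -6. La dérivée de l'accélération donne le jerk: j(t) = 0. En dérivant le jerk, nous obtenons le snap: s(t) = 0. Nous avons le snap s(t) = 0. En substituant t = 3: s(3) = 0.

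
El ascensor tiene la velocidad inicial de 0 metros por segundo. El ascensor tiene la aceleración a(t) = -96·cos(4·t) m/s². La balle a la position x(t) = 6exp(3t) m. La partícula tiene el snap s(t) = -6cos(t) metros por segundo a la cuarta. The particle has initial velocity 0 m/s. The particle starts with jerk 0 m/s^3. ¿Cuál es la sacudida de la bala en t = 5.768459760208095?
Debemos derivar nuestra ecuación de la posición x(t) = 6·exp(3·t) 3 veces. La derivada de la posición da la velocidad: v(t) = 18·exp(3·t). Derivando la velocidad, obtenemos la aceleración: a(t) = 54·exp(3·t). Derivando la aceleración, obtenemos la sacudida: j(t) = 162·exp(3·t). Usando j(t) = 162·exp(3·t) y sustituyendo t = 5.768459760208095, encontramos j = 5310626317.74991.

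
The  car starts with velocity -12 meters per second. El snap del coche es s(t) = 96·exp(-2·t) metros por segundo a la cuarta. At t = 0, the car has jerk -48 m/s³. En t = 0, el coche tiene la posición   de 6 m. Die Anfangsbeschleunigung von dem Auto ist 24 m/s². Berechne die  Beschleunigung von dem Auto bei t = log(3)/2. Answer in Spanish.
Debemos encontrar la integral de nuestra ecuación del snap s(t) = 96·exp(-2·t) 2 veces. La integral del snap es la sacudida. Usando j(0) = -48, obtenemos j(t) = -48·exp(-2·t). La integral de la sacudida, con a(0) = 24, da la aceleración: a(t) = 24·exp(-2·t). Tenemos la aceleración a(t) = 24·exp(-2·t). Sustituyendo t = log(3)/2: a(log(3)/2) = 8.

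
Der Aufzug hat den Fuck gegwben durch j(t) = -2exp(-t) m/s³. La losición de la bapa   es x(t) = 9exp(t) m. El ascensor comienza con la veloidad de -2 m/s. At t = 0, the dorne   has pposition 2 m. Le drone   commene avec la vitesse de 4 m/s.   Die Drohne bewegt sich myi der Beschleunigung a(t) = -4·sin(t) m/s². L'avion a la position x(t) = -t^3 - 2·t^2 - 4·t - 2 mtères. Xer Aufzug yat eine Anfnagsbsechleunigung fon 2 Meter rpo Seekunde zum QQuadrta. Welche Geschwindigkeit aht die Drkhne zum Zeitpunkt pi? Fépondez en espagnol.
Debemos encontrar la antiderivada de nuestra ecuación de la aceleración a(t) = -4·sin(t) 1 vez. Integrando la aceleración y usando la condición inicial v(0) = 4, obtenemos v(t) = 4·cos(t). De la ecuación de la velocidad v(t) = 4·cos(t), sustituimos t = pi para obtener v = -4.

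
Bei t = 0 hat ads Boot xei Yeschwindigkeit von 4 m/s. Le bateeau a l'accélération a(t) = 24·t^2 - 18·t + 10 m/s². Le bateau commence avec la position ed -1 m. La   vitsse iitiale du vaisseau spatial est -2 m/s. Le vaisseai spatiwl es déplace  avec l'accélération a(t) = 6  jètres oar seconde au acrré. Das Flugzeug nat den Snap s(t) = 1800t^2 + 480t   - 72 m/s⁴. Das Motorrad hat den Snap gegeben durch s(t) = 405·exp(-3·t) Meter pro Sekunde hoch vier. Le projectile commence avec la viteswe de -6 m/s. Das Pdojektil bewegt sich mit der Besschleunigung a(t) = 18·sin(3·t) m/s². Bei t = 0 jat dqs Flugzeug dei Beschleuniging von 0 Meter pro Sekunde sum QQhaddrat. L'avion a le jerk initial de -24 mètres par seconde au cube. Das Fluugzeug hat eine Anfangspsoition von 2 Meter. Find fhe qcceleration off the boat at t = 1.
From the given acceleration equation a(t) = 24·t^2 - 18·t + 10, we substitute t = 1 to get a = 16.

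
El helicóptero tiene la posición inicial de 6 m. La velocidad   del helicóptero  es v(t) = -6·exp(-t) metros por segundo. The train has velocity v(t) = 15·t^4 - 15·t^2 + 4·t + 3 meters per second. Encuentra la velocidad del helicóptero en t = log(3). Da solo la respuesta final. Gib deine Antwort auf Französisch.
v(log(3)) = -2.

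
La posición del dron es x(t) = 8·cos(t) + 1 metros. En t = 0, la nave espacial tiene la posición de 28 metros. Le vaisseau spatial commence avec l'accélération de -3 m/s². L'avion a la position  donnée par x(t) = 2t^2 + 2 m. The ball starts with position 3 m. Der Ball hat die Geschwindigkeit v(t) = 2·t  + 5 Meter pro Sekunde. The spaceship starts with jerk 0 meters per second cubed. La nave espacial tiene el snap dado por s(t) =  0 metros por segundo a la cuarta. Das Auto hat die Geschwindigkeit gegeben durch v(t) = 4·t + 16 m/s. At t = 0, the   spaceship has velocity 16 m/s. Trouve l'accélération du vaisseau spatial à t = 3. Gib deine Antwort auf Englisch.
We must find the antiderivative of our snap equation s(t) = 0 2 times. Finding the integral of s(t) and using j(0) = 0: j(t) = 0. Taking ∫j(t)dt and applying a(0) = -3, we find a(t) = -3. From the given acceleration equation a(t) = -3, we substitute t = 3 to get a = -3.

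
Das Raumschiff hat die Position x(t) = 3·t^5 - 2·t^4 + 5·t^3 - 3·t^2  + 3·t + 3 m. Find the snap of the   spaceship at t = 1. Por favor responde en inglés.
Starting from position x(t) = 3·t^5 - 2·t^4 + 5·t^3 - 3·t^2 + 3·t + 3, we take 4 derivatives. Differentiating position, we get velocity: v(t) = 15·t^4 - 8·t^3 + 15·t^2 - 6·t + 3. The derivative of velocity gives acceleration: a(t) = 60·t^3 - 24·t^2 + 30·t - 6. Taking d/dt of a(t), we find j(t) = 180·t^2 - 48·t + 30. Taking d/dt of j(t), we find s(t) = 360·t - 48. Using s(t) = 360·t - 48 and substituting t = 1, we find s = 312.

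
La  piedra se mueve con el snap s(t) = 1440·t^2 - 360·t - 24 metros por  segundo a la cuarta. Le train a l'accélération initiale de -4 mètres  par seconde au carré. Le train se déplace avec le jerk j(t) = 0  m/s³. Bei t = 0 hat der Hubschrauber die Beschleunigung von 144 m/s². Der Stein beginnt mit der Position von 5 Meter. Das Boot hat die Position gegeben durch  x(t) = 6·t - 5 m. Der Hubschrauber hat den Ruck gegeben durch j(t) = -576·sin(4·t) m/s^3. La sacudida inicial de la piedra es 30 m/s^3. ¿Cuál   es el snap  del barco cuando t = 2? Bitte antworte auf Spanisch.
Debemos derivar nuestra ecuación de la posición x(t) = 6·t - 5 4 veces. La derivada de la posición da la velocidad: v(t) = 6. Derivando la velocidad, obtenemos la aceleración: a(t) = 0. La derivada de la aceleración da la sacudida: j(t) = 0. Derivando la sacudida, obtenemos el snap: s(t) = 0. De la ecuación del snap s(t) = 0, sustituimos t = 2 para obtener s = 0.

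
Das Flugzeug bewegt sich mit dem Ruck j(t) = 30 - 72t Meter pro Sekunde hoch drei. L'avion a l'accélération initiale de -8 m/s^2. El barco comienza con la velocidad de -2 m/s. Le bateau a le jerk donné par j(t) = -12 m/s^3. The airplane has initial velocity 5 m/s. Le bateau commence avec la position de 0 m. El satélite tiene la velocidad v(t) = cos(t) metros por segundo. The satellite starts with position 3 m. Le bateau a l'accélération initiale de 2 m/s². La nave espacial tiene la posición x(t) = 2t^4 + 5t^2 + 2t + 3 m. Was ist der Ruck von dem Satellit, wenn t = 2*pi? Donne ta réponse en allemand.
Wir müssen unsere Gleichung für die Geschwindigkeit v(t) = cos(t) 2-mal ableiten. Die Ableitung von der Geschwindigkeit ergibt die Beschleunigung: a(t) = -sin(t). Die Ableitung von der Beschleunigung ergibt den Ruck: j(t) = -cos(t). Wir haben den Ruck j(t) = -cos(t). Durch Einsetzen von t = 2*pi: j(2*pi) = -1.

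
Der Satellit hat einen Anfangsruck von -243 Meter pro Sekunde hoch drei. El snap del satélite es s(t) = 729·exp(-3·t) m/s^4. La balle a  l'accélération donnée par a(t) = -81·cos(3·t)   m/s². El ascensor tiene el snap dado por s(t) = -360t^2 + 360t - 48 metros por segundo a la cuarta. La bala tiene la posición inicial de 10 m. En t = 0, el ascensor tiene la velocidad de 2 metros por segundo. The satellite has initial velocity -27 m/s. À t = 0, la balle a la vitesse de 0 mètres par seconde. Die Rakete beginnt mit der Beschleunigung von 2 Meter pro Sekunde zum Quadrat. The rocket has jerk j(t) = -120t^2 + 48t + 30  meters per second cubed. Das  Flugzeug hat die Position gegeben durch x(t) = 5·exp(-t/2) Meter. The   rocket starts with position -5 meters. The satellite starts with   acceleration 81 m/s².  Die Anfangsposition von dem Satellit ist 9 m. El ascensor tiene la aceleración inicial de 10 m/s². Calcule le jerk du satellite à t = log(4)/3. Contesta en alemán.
Wir müssen die Stammfunktion unserer Gleichung für den Snap s(t) = 729·exp(-3·t) 1-mal finden. Das Integral von dem Snap ist der Ruck. Mit j(0) = -243 erhalten wir j(t) = -243·exp(-3·t). Aus der Gleichung für den Ruck j(t) = -243·exp(-3·t), setzen wir t = log(4)/3 ein und erhalten j = -243/4.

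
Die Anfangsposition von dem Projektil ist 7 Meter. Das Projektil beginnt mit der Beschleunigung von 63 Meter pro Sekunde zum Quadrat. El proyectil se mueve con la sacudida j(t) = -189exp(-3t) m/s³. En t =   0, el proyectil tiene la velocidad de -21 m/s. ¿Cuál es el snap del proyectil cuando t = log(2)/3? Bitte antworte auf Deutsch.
Ausgehend von dem Ruck j(t) = -189·exp(-3·t), nehmen wir 1 Ableitung. Mit d/dt von j(t) finden wir s(t) = 567·exp(-3·t). Wir haben den Snap s(t) = 567·exp(-3·t). Durch Einsetzen von t = log(2)/3: s(log(2)/3) = 567/2.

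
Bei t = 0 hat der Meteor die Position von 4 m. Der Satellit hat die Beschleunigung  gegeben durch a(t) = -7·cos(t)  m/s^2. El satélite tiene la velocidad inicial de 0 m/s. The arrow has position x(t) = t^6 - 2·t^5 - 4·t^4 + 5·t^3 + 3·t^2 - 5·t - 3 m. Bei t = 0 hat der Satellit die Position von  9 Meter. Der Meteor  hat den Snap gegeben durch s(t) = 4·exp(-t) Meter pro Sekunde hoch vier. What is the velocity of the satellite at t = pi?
We need to integrate our acceleration equation a(t) = -7·cos(t) 1 time. Taking ∫a(t)dt and applying v(0) = 0, we find v(t) = -7·sin(t). We have velocity v(t) = -7·sin(t). Substituting t = pi: v(pi) = 0.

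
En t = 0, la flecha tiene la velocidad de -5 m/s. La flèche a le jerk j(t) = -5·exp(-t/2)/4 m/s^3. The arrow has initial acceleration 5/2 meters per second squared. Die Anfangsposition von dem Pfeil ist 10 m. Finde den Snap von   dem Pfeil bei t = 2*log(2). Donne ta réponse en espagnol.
Partiendo de la sacudida j(t) = -5·exp(-t/2)/4, tomamos 1 derivada. La derivada de la sacudida da el snap: s(t) = 5·exp(-t/2)/8. Usando s(t) = 5·exp(-t/2)/8 y sustituyendo t = 2*log(2), encontramos s = 5/16.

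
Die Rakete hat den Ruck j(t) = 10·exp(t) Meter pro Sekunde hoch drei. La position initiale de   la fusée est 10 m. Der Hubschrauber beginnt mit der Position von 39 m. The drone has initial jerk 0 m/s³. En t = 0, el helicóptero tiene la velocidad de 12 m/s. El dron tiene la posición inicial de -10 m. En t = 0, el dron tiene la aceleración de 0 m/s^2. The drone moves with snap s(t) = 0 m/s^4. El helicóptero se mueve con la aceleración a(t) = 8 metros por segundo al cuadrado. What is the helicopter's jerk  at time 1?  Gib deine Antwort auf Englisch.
Starting from acceleration a(t) = 8, we take 1 derivative. The derivative of acceleration gives jerk: j(t) = 0. From the given jerk equation j(t) = 0, we substitute t = 1 to get j = 0.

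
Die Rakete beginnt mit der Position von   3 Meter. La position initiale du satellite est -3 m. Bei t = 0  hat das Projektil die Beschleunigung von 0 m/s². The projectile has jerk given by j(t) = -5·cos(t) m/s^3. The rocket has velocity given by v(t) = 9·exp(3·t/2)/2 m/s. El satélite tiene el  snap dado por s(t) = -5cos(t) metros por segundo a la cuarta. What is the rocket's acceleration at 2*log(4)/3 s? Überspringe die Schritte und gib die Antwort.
a(2*log(4)/3) = 27.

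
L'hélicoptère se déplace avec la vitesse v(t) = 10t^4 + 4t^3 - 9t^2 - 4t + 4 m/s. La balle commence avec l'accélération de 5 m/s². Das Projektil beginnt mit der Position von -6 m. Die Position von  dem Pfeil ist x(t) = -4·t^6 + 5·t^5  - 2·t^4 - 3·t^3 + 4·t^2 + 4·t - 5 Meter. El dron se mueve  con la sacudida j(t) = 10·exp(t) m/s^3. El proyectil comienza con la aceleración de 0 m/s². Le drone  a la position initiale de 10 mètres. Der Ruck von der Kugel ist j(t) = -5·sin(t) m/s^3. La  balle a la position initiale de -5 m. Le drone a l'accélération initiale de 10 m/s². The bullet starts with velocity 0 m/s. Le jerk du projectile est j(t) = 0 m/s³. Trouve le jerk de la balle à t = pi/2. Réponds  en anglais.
From the given jerk equation j(t) = -5·sin(t), we substitute t = pi/2 to get j = -5.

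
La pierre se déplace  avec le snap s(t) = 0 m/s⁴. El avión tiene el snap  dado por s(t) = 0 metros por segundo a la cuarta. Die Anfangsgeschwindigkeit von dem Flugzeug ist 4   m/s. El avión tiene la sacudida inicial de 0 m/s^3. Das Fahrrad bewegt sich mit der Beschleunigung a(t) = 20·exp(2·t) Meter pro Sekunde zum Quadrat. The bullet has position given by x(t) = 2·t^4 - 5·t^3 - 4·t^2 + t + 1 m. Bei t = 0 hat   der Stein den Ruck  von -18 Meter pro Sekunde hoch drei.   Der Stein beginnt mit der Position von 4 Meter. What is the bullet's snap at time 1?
We must differentiate our position equation x(t) = 2·t^4 - 5·t^3 - 4·t^2 + t + 1 4 times. Differentiating position, we get velocity: v(t) = 8·t^3 - 15·t^2 - 8·t + 1. The derivative of velocity gives acceleration: a(t) = 24·t^2 - 30·t - 8. Taking d/dt of a(t), we find j(t) = 48·t - 30. Taking d/dt of j(t), we find s(t) = 48. From the given snap equation s(t) = 48, we substitute t = 1 to get s = 48.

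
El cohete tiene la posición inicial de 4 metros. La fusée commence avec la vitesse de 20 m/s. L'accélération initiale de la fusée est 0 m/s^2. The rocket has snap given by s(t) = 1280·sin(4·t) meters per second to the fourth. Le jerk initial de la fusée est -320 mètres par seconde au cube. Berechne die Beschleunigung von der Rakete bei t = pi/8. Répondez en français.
Nous devons trouver la primitive de notre équation du snap s(t) = 1280·sin(4·t) 2 fois. L'intégrale du snap, avec j(0) = -320, donne le jerk: j(t) = -320·cos(4·t). En intégrant le jerk et en utilisant la condition initiale a(0) = 0, nous obtenons a(t) = -80·sin(4·t). Nous avons l'accélération a(t) = -80·sin(4·t). En substituant t = pi/8: a(pi/8) = -80.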